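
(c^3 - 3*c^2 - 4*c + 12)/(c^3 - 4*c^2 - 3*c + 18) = (c - 2)/(c - 3)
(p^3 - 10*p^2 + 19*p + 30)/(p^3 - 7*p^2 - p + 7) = (p^2 - 11*p + 30)/(p^2 - 8*p + 7)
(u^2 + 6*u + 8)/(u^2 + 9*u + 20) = (u + 2)/(u + 5)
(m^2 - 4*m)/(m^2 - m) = (m - 4)/(m - 1)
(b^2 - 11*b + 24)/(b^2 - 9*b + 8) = (b - 3)/(b - 1)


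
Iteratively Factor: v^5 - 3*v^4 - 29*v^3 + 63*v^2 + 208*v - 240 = (v + 4)*(v^4 - 7*v^3 - v^2 + 67*v - 60) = (v - 5)*(v + 4)*(v^3 - 2*v^2 - 11*v + 12) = (v - 5)*(v - 1)*(v + 4)*(v^2 - v - 12) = (v - 5)*(v - 1)*(v + 3)*(v + 4)*(v - 4)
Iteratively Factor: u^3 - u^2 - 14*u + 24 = (u - 3)*(u^2 + 2*u - 8) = (u - 3)*(u - 2)*(u + 4)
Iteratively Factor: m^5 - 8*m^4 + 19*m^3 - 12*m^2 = (m)*(m^4 - 8*m^3 + 19*m^2 - 12*m) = m*(m - 4)*(m^3 - 4*m^2 + 3*m) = m*(m - 4)*(m - 3)*(m^2 - m) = m^2*(m - 4)*(m - 3)*(m - 1)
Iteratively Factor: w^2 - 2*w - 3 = (w + 1)*(w - 3)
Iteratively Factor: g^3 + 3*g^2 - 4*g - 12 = (g + 2)*(g^2 + g - 6) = (g - 2)*(g + 2)*(g + 3)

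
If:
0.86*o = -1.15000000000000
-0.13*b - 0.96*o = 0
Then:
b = 9.87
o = -1.34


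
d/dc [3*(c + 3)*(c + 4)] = 6*c + 21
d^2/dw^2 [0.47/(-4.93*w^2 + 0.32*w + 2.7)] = (-22.846606*w^2 + 1.482944*w + 0.47*(9.86*w - 0.32)*(19.72*w - 0.64) + 12.51234)/(-4.93*w^2 + 0.32*w + 2.7)^3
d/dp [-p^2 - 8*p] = -2*p - 8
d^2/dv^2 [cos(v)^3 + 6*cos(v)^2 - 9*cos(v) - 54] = 33*cos(v)/4 - 12*cos(2*v) - 9*cos(3*v)/4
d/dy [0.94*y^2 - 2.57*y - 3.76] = 1.88*y - 2.57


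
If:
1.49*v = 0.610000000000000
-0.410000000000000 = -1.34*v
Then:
No Solution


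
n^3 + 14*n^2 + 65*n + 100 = (n + 4)*(n + 5)^2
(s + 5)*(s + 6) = s^2 + 11*s + 30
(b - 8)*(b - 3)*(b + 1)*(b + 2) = b^4 - 8*b^3 - 7*b^2 + 50*b + 48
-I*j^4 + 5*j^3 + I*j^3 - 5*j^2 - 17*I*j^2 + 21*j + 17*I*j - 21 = (j - 3*I)*(j + I)*(j + 7*I)*(-I*j + I)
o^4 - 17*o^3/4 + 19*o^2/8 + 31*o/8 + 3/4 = (o - 3)*(o - 2)*(o + 1/4)*(o + 1/2)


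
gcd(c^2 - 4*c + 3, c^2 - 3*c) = c - 3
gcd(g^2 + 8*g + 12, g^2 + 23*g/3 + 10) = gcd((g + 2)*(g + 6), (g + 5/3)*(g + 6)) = g + 6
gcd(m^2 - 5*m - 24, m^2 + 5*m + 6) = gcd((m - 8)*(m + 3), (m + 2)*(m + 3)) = m + 3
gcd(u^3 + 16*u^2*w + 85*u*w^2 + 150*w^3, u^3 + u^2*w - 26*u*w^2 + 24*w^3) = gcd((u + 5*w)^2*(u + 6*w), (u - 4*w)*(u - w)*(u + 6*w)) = u + 6*w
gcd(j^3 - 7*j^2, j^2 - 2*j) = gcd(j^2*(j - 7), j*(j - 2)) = j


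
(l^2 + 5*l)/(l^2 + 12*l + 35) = l/(l + 7)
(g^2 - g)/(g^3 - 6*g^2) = (g - 1)/(g*(g - 6))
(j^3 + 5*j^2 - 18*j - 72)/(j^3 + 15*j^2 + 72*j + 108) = (j - 4)/(j + 6)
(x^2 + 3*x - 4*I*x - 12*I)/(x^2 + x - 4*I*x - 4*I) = (x + 3)/(x + 1)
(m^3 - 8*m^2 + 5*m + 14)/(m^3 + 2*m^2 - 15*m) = (m^3 - 8*m^2 + 5*m + 14)/(m*(m^2 + 2*m - 15))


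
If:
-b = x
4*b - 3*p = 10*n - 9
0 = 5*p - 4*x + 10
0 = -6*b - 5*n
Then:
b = -75/92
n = 45/46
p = -31/23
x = 75/92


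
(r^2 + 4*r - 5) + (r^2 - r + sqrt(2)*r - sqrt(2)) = 2*r^2 + sqrt(2)*r + 3*r - 5 - sqrt(2)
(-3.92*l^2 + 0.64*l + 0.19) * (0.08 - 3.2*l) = 12.544*l^3 - 2.3616*l^2 - 0.5568*l + 0.0152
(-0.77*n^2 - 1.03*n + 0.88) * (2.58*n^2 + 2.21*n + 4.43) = -1.9866*n^4 - 4.3591*n^3 - 3.417*n^2 - 2.6181*n + 3.8984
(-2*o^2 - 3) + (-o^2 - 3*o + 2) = -3*o^2 - 3*o - 1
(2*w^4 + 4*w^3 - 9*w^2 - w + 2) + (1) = 2*w^4 + 4*w^3 - 9*w^2 - w + 3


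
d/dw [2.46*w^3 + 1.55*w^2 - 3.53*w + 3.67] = 7.38*w^2 + 3.1*w - 3.53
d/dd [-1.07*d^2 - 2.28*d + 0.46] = -2.14*d - 2.28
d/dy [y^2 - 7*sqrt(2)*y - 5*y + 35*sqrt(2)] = 2*y - 7*sqrt(2) - 5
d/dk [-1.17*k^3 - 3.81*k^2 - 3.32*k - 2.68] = -3.51*k^2 - 7.62*k - 3.32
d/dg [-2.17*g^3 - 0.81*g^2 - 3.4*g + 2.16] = -6.51*g^2 - 1.62*g - 3.4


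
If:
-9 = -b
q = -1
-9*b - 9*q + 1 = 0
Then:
No Solution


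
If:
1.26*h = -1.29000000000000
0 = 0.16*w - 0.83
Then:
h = -1.02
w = 5.19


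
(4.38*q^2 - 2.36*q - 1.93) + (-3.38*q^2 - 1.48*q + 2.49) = 1.0*q^2 - 3.84*q + 0.56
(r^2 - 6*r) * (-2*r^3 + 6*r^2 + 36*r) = -2*r^5 + 18*r^4 - 216*r^2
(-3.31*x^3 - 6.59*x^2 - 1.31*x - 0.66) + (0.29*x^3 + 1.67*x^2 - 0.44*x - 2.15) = -3.02*x^3 - 4.92*x^2 - 1.75*x - 2.81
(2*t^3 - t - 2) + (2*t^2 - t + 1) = 2*t^3 + 2*t^2 - 2*t - 1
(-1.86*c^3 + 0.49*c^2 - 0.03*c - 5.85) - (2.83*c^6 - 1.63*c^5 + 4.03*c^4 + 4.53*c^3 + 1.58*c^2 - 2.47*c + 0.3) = -2.83*c^6 + 1.63*c^5 - 4.03*c^4 - 6.39*c^3 - 1.09*c^2 + 2.44*c - 6.15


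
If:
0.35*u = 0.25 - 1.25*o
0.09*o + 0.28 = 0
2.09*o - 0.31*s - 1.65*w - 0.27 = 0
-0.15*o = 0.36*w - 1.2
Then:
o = -3.11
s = -46.49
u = 11.83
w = 4.63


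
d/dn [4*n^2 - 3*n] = 8*n - 3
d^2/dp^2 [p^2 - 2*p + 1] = 2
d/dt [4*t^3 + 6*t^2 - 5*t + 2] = 12*t^2 + 12*t - 5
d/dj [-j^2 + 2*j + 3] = 2 - 2*j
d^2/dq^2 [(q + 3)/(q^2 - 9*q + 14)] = 2*(3*(2 - q)*(q^2 - 9*q + 14) + (q + 3)*(2*q - 9)^2)/(q^2 - 9*q + 14)^3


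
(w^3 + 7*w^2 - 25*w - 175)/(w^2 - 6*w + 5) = (w^2 + 12*w + 35)/(w - 1)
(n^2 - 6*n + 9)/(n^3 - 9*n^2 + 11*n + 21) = (n - 3)/(n^2 - 6*n - 7)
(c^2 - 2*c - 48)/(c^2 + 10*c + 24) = (c - 8)/(c + 4)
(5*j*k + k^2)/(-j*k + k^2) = (-5*j - k)/(j - k)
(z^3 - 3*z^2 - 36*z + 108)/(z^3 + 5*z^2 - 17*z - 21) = (z^2 - 36)/(z^2 + 8*z + 7)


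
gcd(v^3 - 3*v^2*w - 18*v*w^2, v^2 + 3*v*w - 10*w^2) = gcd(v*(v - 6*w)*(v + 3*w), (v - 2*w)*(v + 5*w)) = 1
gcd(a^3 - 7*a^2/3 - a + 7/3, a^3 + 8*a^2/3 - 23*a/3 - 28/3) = a^2 - 4*a/3 - 7/3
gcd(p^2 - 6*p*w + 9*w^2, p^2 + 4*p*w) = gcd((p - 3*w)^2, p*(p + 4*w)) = 1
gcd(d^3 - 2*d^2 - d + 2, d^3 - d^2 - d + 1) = d^2 - 1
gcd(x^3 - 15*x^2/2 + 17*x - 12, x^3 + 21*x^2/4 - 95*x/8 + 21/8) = x - 3/2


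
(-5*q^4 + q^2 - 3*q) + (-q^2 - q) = -5*q^4 - 4*q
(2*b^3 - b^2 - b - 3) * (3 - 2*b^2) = -4*b^5 + 2*b^4 + 8*b^3 + 3*b^2 - 3*b - 9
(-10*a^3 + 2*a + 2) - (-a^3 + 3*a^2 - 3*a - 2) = -9*a^3 - 3*a^2 + 5*a + 4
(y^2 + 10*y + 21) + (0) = y^2 + 10*y + 21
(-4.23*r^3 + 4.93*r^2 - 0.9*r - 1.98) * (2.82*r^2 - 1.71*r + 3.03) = -11.9286*r^5 + 21.1359*r^4 - 23.7852*r^3 + 10.8933*r^2 + 0.6588*r - 5.9994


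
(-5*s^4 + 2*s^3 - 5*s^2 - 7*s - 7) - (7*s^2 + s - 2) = -5*s^4 + 2*s^3 - 12*s^2 - 8*s - 5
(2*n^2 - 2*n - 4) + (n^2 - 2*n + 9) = 3*n^2 - 4*n + 5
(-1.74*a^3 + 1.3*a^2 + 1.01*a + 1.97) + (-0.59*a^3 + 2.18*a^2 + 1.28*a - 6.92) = -2.33*a^3 + 3.48*a^2 + 2.29*a - 4.95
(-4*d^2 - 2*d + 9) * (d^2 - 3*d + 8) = -4*d^4 + 10*d^3 - 17*d^2 - 43*d + 72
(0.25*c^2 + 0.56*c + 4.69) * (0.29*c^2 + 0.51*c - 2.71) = 0.0725*c^4 + 0.2899*c^3 + 0.9682*c^2 + 0.8743*c - 12.7099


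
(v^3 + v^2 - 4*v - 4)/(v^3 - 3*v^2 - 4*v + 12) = (v + 1)/(v - 3)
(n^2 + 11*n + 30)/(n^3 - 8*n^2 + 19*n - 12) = (n^2 + 11*n + 30)/(n^3 - 8*n^2 + 19*n - 12)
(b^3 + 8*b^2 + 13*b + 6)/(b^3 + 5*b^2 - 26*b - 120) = (b^2 + 2*b + 1)/(b^2 - b - 20)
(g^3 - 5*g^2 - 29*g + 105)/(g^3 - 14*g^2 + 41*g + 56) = (g^2 + 2*g - 15)/(g^2 - 7*g - 8)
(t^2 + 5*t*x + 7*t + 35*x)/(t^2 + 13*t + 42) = (t + 5*x)/(t + 6)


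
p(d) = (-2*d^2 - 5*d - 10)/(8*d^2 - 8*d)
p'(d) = (8 - 16*d)*(-2*d^2 - 5*d - 10)/(8*d^2 - 8*d)^2 + (-4*d - 5)/(8*d^2 - 8*d)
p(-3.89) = -0.14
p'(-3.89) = 0.01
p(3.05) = -0.88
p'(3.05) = 0.37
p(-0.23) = -3.96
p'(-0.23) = -22.22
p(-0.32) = -2.55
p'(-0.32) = -10.99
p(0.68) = 8.23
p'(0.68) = 18.05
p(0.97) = 71.87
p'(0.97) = 2359.78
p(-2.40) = -0.15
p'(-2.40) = -0.03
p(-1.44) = -0.25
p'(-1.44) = -0.25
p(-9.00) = -0.18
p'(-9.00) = 0.01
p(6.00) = -0.47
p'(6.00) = 0.05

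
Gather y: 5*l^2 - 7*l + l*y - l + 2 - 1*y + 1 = 5*l^2 - 8*l + y*(l - 1) + 3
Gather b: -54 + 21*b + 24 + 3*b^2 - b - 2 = 3*b^2 + 20*b - 32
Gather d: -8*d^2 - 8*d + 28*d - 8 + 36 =-8*d^2 + 20*d + 28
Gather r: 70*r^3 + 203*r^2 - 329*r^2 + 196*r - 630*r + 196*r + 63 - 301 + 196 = 70*r^3 - 126*r^2 - 238*r - 42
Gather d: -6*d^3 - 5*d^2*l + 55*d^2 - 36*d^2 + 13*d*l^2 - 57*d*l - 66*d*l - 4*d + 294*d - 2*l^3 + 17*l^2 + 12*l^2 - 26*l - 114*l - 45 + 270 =-6*d^3 + d^2*(19 - 5*l) + d*(13*l^2 - 123*l + 290) - 2*l^3 + 29*l^2 - 140*l + 225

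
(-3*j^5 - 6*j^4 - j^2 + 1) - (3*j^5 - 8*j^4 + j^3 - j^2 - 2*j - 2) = -6*j^5 + 2*j^4 - j^3 + 2*j + 3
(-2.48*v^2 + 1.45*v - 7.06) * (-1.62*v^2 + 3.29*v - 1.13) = 4.0176*v^4 - 10.5082*v^3 + 19.0101*v^2 - 24.8659*v + 7.9778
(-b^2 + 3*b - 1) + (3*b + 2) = -b^2 + 6*b + 1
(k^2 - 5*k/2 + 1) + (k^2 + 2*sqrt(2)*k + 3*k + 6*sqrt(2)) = 2*k^2 + k/2 + 2*sqrt(2)*k + 1 + 6*sqrt(2)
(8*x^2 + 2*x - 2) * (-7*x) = -56*x^3 - 14*x^2 + 14*x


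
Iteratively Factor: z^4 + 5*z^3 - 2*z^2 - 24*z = (z)*(z^3 + 5*z^2 - 2*z - 24) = z*(z + 4)*(z^2 + z - 6) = z*(z - 2)*(z + 4)*(z + 3)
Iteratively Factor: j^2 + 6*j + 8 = (j + 4)*(j + 2)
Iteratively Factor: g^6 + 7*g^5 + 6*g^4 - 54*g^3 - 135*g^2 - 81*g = (g)*(g^5 + 7*g^4 + 6*g^3 - 54*g^2 - 135*g - 81) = g*(g + 3)*(g^4 + 4*g^3 - 6*g^2 - 36*g - 27) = g*(g + 3)^2*(g^3 + g^2 - 9*g - 9) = g*(g + 3)^3*(g^2 - 2*g - 3) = g*(g - 3)*(g + 3)^3*(g + 1)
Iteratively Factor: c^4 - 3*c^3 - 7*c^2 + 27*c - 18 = (c + 3)*(c^3 - 6*c^2 + 11*c - 6) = (c - 3)*(c + 3)*(c^2 - 3*c + 2) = (c - 3)*(c - 2)*(c + 3)*(c - 1)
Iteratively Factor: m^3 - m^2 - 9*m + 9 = (m + 3)*(m^2 - 4*m + 3) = (m - 1)*(m + 3)*(m - 3)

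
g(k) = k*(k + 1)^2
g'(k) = k*(2*k + 2) + (k + 1)^2 = (k + 1)*(3*k + 1)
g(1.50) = 9.38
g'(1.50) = 13.75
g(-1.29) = -0.11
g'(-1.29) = 0.83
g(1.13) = 5.13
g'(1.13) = 9.35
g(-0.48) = -0.13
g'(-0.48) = -0.23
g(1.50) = 9.38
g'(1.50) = 13.75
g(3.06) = 50.44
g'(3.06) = 41.33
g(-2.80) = -9.07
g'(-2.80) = 13.32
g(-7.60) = -331.06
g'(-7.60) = 143.88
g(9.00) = 900.00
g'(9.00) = 280.00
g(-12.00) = -1452.00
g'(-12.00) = 385.00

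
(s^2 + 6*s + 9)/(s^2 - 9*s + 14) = (s^2 + 6*s + 9)/(s^2 - 9*s + 14)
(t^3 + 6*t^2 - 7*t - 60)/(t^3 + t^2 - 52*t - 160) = (t - 3)/(t - 8)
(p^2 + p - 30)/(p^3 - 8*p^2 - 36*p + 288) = (p - 5)/(p^2 - 14*p + 48)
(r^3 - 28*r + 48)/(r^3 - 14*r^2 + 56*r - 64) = (r + 6)/(r - 8)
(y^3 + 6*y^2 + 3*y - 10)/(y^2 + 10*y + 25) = (y^2 + y - 2)/(y + 5)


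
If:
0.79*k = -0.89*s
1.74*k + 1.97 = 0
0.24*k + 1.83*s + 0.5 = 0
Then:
No Solution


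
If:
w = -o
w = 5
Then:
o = -5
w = 5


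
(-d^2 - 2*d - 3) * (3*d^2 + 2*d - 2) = -3*d^4 - 8*d^3 - 11*d^2 - 2*d + 6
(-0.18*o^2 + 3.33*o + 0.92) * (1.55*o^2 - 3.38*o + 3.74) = -0.279*o^4 + 5.7699*o^3 - 10.5026*o^2 + 9.3446*o + 3.4408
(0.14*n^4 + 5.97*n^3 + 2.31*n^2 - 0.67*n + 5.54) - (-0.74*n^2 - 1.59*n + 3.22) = 0.14*n^4 + 5.97*n^3 + 3.05*n^2 + 0.92*n + 2.32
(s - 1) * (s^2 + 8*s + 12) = s^3 + 7*s^2 + 4*s - 12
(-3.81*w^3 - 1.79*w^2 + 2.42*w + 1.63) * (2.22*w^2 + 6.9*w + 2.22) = -8.4582*w^5 - 30.2628*w^4 - 15.4368*w^3 + 16.3428*w^2 + 16.6194*w + 3.6186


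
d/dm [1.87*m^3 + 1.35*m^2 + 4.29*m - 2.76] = 5.61*m^2 + 2.7*m + 4.29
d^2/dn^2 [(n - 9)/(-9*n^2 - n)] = 18*(-9*n^3 + 243*n^2 + 27*n + 1)/(n^3*(729*n^3 + 243*n^2 + 27*n + 1))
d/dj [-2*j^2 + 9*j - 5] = 9 - 4*j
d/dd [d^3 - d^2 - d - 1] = 3*d^2 - 2*d - 1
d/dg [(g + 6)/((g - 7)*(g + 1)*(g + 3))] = (-2*g^3 - 15*g^2 + 36*g + 129)/(g^6 - 6*g^5 - 41*g^4 + 108*g^3 + 751*g^2 + 1050*g + 441)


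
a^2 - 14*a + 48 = (a - 8)*(a - 6)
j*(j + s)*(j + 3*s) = j^3 + 4*j^2*s + 3*j*s^2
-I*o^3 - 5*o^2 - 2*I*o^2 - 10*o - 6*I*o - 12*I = (o + 2)*(o - 6*I)*(-I*o + 1)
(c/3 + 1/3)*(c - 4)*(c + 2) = c^3/3 - c^2/3 - 10*c/3 - 8/3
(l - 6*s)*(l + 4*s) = l^2 - 2*l*s - 24*s^2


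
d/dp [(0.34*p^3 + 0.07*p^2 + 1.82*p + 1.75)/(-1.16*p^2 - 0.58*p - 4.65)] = (-0.3944*p^4 - 0.3944*p^3 - 2.6724*p^2 + 3.409*p - 7.448)/(1.3456*p^4 + 1.3456*p^3 + 11.1244*p^2 + 5.394*p + 21.6225)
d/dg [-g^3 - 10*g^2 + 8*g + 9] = -3*g^2 - 20*g + 8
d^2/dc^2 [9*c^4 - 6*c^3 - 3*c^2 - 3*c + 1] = 108*c^2 - 36*c - 6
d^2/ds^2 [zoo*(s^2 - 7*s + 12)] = zoo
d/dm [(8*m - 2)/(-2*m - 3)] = -28/(2*m + 3)^2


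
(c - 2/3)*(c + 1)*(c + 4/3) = c^3 + 5*c^2/3 - 2*c/9 - 8/9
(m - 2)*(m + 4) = m^2 + 2*m - 8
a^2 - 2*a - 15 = (a - 5)*(a + 3)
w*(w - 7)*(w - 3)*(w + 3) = w^4 - 7*w^3 - 9*w^2 + 63*w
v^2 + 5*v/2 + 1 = (v + 1/2)*(v + 2)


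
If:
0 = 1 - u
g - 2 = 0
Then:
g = 2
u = 1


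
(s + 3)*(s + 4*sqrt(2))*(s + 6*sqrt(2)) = s^3 + 3*s^2 + 10*sqrt(2)*s^2 + 30*sqrt(2)*s + 48*s + 144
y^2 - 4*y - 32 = (y - 8)*(y + 4)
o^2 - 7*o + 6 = (o - 6)*(o - 1)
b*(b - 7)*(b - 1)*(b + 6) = b^4 - 2*b^3 - 41*b^2 + 42*b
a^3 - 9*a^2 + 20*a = a*(a - 5)*(a - 4)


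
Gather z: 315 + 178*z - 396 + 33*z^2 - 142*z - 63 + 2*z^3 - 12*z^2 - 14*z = 2*z^3 + 21*z^2 + 22*z - 144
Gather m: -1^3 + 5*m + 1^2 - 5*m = 0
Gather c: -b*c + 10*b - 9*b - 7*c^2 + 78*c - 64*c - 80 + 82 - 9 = b - 7*c^2 + c*(14 - b) - 7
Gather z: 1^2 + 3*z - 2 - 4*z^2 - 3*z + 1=-4*z^2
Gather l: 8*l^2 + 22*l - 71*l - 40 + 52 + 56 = 8*l^2 - 49*l + 68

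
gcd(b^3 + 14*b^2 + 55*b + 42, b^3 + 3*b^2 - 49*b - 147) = b + 7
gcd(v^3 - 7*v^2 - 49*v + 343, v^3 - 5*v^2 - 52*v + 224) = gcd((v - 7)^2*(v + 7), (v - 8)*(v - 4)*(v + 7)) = v + 7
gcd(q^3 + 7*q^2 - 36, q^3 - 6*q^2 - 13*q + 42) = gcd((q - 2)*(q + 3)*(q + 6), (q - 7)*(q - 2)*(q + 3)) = q^2 + q - 6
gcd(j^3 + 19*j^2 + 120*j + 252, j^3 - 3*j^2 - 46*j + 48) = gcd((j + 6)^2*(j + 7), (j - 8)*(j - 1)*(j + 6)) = j + 6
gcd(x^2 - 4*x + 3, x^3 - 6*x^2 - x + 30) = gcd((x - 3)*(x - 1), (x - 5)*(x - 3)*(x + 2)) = x - 3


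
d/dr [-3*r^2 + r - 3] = 1 - 6*r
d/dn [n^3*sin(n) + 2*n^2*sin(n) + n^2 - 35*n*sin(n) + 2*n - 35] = n^3*cos(n) + 3*n^2*sin(n) + 2*n^2*cos(n) + 4*n*sin(n) - 35*n*cos(n) + 2*n - 35*sin(n) + 2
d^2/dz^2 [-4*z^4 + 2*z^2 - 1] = 4 - 48*z^2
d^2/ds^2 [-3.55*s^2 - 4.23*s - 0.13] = -7.10000000000000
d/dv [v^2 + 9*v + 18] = 2*v + 9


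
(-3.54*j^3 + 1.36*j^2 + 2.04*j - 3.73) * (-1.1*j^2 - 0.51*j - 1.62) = 3.894*j^5 + 0.3094*j^4 + 2.7972*j^3 + 0.8594*j^2 - 1.4025*j + 6.0426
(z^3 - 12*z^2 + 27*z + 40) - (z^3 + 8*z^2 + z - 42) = -20*z^2 + 26*z + 82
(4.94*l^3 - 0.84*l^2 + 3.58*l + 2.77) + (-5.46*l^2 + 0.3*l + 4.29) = 4.94*l^3 - 6.3*l^2 + 3.88*l + 7.06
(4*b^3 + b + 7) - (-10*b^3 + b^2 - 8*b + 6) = 14*b^3 - b^2 + 9*b + 1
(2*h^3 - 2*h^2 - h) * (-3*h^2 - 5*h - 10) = -6*h^5 - 4*h^4 - 7*h^3 + 25*h^2 + 10*h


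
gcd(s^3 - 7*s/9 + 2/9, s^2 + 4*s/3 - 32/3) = 1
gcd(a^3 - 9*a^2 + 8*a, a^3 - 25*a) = a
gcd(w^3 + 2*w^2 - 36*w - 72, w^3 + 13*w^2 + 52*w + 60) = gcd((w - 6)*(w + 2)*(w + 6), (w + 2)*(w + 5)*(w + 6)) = w^2 + 8*w + 12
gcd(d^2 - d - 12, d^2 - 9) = d + 3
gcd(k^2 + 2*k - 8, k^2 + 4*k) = k + 4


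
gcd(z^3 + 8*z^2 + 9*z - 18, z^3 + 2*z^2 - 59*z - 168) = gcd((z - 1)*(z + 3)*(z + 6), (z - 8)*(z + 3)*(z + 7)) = z + 3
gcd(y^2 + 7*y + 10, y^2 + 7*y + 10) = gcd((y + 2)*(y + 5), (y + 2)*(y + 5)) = y^2 + 7*y + 10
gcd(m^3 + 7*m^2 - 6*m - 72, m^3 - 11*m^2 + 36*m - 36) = m - 3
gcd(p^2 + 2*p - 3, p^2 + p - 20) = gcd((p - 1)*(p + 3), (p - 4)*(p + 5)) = 1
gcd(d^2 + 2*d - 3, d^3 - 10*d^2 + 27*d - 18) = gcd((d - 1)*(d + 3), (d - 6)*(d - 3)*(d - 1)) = d - 1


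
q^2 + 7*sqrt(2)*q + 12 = (q + sqrt(2))*(q + 6*sqrt(2))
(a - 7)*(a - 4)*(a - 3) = a^3 - 14*a^2 + 61*a - 84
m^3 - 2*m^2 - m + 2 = (m - 2)*(m - 1)*(m + 1)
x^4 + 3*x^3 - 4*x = x*(x - 1)*(x + 2)^2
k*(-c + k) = -c*k + k^2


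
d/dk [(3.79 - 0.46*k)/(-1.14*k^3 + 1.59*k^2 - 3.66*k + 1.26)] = (-1.0488*k^3 + 13.6932*k^2 - 12.0522*k + 13.2918)/(1.2996*k^6 - 3.6252*k^5 + 10.8729*k^4 - 14.5116*k^3 + 17.4024*k^2 - 9.2232*k + 1.5876)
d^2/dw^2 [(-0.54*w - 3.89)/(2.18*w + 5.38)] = (8.88178419700125e-16*w - 24.307)/(2.18*w + 5.38)^3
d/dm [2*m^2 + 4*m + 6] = 4*m + 4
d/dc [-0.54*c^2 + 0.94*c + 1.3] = 0.94 - 1.08*c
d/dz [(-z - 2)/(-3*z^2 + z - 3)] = (3*z^2 - z - (z + 2)*(6*z - 1) + 3)/(3*z^2 - z + 3)^2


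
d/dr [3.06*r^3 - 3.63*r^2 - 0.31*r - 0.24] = 9.18*r^2 - 7.26*r - 0.31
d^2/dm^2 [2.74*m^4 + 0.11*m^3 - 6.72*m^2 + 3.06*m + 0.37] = 32.88*m^2 + 0.66*m - 13.44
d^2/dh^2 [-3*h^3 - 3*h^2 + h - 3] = -18*h - 6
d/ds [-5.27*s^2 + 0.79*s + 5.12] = 0.79 - 10.54*s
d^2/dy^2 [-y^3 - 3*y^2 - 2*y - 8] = -6*y - 6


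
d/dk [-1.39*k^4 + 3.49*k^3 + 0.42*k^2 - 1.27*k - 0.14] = -5.56*k^3 + 10.47*k^2 + 0.84*k - 1.27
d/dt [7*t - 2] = 7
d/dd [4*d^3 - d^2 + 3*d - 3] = 12*d^2 - 2*d + 3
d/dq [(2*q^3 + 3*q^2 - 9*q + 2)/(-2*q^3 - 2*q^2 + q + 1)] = (2*q^4 - 32*q^3 + 3*q^2 + 14*q - 11)/(4*q^6 + 8*q^5 - 8*q^3 - 3*q^2 + 2*q + 1)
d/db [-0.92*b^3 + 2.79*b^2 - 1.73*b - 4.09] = -2.76*b^2 + 5.58*b - 1.73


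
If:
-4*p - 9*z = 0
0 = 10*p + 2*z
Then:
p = 0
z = 0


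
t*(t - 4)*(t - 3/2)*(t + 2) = t^4 - 7*t^3/2 - 5*t^2 + 12*t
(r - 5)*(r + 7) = r^2 + 2*r - 35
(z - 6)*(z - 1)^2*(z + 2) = z^4 - 6*z^3 - 3*z^2 + 20*z - 12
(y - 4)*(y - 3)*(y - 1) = y^3 - 8*y^2 + 19*y - 12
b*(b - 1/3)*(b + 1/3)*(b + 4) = b^4 + 4*b^3 - b^2/9 - 4*b/9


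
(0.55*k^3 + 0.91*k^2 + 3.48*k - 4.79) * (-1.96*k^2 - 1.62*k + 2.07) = -1.078*k^5 - 2.6746*k^4 - 7.1565*k^3 + 5.6345*k^2 + 14.9634*k - 9.9153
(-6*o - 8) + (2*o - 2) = -4*o - 10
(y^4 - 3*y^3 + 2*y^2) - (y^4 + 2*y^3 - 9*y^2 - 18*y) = -5*y^3 + 11*y^2 + 18*y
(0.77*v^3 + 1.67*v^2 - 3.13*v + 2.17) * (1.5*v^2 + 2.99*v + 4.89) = 1.155*v^5 + 4.8073*v^4 + 4.0636*v^3 + 2.0626*v^2 - 8.8174*v + 10.6113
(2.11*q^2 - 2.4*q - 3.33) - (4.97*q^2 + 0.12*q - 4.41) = -2.86*q^2 - 2.52*q + 1.08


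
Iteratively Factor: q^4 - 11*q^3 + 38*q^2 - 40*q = (q - 4)*(q^3 - 7*q^2 + 10*q) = (q - 5)*(q - 4)*(q^2 - 2*q) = q*(q - 5)*(q - 4)*(q - 2)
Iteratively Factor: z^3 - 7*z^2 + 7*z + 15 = (z + 1)*(z^2 - 8*z + 15) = (z - 3)*(z + 1)*(z - 5)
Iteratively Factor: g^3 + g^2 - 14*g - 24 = (g - 4)*(g^2 + 5*g + 6) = (g - 4)*(g + 3)*(g + 2)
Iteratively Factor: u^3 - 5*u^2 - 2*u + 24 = (u - 3)*(u^2 - 2*u - 8) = (u - 4)*(u - 3)*(u + 2)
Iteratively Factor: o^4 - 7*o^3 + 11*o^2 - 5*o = (o - 1)*(o^3 - 6*o^2 + 5*o) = (o - 1)^2*(o^2 - 5*o) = (o - 5)*(o - 1)^2*(o)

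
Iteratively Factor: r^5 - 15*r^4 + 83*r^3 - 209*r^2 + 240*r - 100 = (r - 2)*(r^4 - 13*r^3 + 57*r^2 - 95*r + 50) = (r - 5)*(r - 2)*(r^3 - 8*r^2 + 17*r - 10) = (r - 5)^2*(r - 2)*(r^2 - 3*r + 2) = (r - 5)^2*(r - 2)^2*(r - 1)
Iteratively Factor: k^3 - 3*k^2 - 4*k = (k - 4)*(k^2 + k) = (k - 4)*(k + 1)*(k)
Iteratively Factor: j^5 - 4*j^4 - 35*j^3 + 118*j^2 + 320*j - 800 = (j - 5)*(j^4 + j^3 - 30*j^2 - 32*j + 160) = (j - 5)*(j + 4)*(j^3 - 3*j^2 - 18*j + 40) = (j - 5)*(j - 2)*(j + 4)*(j^2 - j - 20) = (j - 5)^2*(j - 2)*(j + 4)*(j + 4)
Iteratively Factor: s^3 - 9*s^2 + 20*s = (s)*(s^2 - 9*s + 20) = s*(s - 4)*(s - 5)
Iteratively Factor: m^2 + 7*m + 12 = (m + 4)*(m + 3)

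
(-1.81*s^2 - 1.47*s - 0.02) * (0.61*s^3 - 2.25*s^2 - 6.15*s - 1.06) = -1.1041*s^5 + 3.1758*s^4 + 14.4268*s^3 + 11.0041*s^2 + 1.6812*s + 0.0212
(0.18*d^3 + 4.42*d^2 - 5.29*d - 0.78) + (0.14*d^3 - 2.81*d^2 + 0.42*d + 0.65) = 0.32*d^3 + 1.61*d^2 - 4.87*d - 0.13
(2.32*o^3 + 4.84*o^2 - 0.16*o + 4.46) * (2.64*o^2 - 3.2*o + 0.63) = 6.1248*o^5 + 5.3536*o^4 - 14.4488*o^3 + 15.3356*o^2 - 14.3728*o + 2.8098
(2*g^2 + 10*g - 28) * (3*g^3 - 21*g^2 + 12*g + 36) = 6*g^5 - 12*g^4 - 270*g^3 + 780*g^2 + 24*g - 1008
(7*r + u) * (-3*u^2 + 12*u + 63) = -21*r*u^2 + 84*r*u + 441*r - 3*u^3 + 12*u^2 + 63*u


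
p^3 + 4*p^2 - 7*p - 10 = (p - 2)*(p + 1)*(p + 5)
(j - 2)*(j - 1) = j^2 - 3*j + 2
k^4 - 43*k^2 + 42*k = k*(k - 6)*(k - 1)*(k + 7)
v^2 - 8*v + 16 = (v - 4)^2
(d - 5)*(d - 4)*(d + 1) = d^3 - 8*d^2 + 11*d + 20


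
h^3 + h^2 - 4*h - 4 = (h - 2)*(h + 1)*(h + 2)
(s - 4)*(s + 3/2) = s^2 - 5*s/2 - 6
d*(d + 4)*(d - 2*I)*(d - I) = d^4 + 4*d^3 - 3*I*d^3 - 2*d^2 - 12*I*d^2 - 8*d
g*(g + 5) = g^2 + 5*g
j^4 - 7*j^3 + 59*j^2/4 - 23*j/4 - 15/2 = (j - 3)*(j - 5/2)*(j - 2)*(j + 1/2)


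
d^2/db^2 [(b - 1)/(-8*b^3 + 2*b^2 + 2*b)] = (b*(-4*b^2 + b + 1)*(12*b^2 - 2*b + (b - 1)*(12*b - 1) - 1) + (b - 1)*(-12*b^2 + 2*b + 1)^2)/(b^3*(-4*b^2 + b + 1)^3)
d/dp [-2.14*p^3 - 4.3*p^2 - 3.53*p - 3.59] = -6.42*p^2 - 8.6*p - 3.53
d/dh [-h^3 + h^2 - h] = -3*h^2 + 2*h - 1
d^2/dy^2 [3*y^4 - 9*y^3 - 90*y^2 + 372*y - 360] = 36*y^2 - 54*y - 180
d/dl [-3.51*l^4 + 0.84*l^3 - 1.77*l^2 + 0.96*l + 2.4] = -14.04*l^3 + 2.52*l^2 - 3.54*l + 0.96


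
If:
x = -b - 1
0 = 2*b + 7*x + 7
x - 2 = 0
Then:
No Solution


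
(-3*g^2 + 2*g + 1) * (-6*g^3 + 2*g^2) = 18*g^5 - 18*g^4 - 2*g^3 + 2*g^2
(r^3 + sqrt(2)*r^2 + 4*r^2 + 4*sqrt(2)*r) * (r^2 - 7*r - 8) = r^5 - 3*r^4 + sqrt(2)*r^4 - 36*r^3 - 3*sqrt(2)*r^3 - 36*sqrt(2)*r^2 - 32*r^2 - 32*sqrt(2)*r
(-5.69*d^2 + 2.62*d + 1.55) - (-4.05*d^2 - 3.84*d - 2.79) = -1.64*d^2 + 6.46*d + 4.34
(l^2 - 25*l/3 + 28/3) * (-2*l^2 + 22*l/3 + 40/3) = -2*l^4 + 24*l^3 - 598*l^2/9 - 128*l/3 + 1120/9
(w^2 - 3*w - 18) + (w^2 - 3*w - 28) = 2*w^2 - 6*w - 46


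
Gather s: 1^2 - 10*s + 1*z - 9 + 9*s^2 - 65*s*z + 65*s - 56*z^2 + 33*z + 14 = 9*s^2 + s*(55 - 65*z) - 56*z^2 + 34*z + 6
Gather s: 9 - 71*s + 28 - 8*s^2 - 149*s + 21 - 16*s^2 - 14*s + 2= -24*s^2 - 234*s + 60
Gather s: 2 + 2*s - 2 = 2*s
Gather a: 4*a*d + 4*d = 4*a*d + 4*d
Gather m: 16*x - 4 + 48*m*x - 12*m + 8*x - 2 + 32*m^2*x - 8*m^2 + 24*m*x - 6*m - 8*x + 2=m^2*(32*x - 8) + m*(72*x - 18) + 16*x - 4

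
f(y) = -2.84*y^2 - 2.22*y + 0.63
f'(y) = -5.68*y - 2.22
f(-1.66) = -3.51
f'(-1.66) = 7.21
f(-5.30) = -67.38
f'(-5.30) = 27.88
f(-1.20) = -0.80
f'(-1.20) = 4.60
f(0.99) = -4.35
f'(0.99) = -7.84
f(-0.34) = 1.06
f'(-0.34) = -0.29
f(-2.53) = -11.93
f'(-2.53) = 12.15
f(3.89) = -50.98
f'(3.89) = -24.32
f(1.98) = -14.90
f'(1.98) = -13.47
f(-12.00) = -381.69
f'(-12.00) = 65.94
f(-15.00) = -605.07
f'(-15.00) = 82.98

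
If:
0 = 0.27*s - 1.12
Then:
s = 4.15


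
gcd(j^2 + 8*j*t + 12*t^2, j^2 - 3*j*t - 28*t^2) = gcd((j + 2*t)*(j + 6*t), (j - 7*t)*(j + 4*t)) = 1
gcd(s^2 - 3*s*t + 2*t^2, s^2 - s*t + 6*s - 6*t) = s - t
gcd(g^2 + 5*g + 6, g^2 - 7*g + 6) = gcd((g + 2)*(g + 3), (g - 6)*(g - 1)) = 1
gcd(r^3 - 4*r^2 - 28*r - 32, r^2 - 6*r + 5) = 1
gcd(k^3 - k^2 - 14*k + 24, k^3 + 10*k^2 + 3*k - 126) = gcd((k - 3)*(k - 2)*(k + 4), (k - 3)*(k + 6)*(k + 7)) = k - 3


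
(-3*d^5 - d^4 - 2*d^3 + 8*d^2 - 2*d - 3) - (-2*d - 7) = -3*d^5 - d^4 - 2*d^3 + 8*d^2 + 4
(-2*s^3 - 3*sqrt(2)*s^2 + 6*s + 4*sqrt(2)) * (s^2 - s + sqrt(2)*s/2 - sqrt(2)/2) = -2*s^5 - 4*sqrt(2)*s^4 + 2*s^4 + 3*s^3 + 4*sqrt(2)*s^3 - 3*s^2 + 7*sqrt(2)*s^2 - 7*sqrt(2)*s + 4*s - 4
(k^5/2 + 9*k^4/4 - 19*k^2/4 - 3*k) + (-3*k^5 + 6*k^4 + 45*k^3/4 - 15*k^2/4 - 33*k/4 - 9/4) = -5*k^5/2 + 33*k^4/4 + 45*k^3/4 - 17*k^2/2 - 45*k/4 - 9/4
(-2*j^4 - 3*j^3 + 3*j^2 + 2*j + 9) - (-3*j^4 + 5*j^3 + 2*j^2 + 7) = j^4 - 8*j^3 + j^2 + 2*j + 2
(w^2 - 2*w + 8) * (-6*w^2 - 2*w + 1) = -6*w^4 + 10*w^3 - 43*w^2 - 18*w + 8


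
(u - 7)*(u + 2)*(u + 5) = u^3 - 39*u - 70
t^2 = t^2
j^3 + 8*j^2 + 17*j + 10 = (j + 1)*(j + 2)*(j + 5)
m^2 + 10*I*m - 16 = (m + 2*I)*(m + 8*I)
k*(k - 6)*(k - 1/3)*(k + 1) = k^4 - 16*k^3/3 - 13*k^2/3 + 2*k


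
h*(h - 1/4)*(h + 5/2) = h^3 + 9*h^2/4 - 5*h/8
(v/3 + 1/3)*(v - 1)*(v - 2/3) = v^3/3 - 2*v^2/9 - v/3 + 2/9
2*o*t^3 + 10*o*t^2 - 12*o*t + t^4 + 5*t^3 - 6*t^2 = t*(2*o + t)*(t - 1)*(t + 6)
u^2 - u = u*(u - 1)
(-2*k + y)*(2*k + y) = -4*k^2 + y^2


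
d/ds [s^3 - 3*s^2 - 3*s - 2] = 3*s^2 - 6*s - 3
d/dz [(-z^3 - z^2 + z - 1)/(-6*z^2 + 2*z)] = (3*z^4/2 - z^3 + z^2 - 3*z + 1/2)/(z^2*(9*z^2 - 6*z + 1))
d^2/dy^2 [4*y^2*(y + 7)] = 24*y + 56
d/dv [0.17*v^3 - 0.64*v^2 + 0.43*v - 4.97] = 0.51*v^2 - 1.28*v + 0.43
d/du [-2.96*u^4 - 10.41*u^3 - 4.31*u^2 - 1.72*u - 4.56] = -11.84*u^3 - 31.23*u^2 - 8.62*u - 1.72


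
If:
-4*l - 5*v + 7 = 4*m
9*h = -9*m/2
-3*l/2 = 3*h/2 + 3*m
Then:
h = 7/4 - 5*v/4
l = 21/4 - 15*v/4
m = 5*v/2 - 7/2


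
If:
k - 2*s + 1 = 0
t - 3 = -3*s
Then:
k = 1 - 2*t/3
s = 1 - t/3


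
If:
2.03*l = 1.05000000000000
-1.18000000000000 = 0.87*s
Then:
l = 0.52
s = -1.36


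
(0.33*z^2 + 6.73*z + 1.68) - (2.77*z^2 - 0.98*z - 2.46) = -2.44*z^2 + 7.71*z + 4.14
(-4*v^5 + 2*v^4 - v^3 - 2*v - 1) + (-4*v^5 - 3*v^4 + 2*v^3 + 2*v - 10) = -8*v^5 - v^4 + v^3 - 11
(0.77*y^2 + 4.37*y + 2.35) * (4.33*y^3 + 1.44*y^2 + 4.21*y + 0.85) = 3.3341*y^5 + 20.0309*y^4 + 19.71*y^3 + 22.4362*y^2 + 13.608*y + 1.9975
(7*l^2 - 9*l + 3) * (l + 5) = 7*l^3 + 26*l^2 - 42*l + 15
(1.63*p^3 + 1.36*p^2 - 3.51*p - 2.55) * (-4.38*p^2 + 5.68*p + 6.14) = -7.1394*p^5 + 3.3016*p^4 + 33.1068*p^3 - 0.417399999999999*p^2 - 36.0354*p - 15.657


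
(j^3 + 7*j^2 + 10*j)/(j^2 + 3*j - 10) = j*(j + 2)/(j - 2)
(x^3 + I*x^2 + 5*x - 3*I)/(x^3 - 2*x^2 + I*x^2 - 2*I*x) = (x^3 + I*x^2 + 5*x - 3*I)/(x*(x^2 + x*(-2 + I) - 2*I))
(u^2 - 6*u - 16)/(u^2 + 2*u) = (u - 8)/u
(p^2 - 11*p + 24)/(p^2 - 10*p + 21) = (p - 8)/(p - 7)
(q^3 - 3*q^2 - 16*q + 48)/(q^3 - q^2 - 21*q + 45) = (q^2 - 16)/(q^2 + 2*q - 15)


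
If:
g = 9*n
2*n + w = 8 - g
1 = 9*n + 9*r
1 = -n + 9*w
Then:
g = 639/100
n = 71/100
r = -539/900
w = 19/100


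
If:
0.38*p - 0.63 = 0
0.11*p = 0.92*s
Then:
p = 1.66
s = 0.20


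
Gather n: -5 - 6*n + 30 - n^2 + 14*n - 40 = -n^2 + 8*n - 15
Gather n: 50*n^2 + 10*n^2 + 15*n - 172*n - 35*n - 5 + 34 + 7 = 60*n^2 - 192*n + 36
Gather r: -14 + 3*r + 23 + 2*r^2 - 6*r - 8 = 2*r^2 - 3*r + 1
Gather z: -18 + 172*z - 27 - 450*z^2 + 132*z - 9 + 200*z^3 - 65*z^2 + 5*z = 200*z^3 - 515*z^2 + 309*z - 54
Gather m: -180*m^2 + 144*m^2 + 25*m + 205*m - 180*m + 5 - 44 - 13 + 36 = -36*m^2 + 50*m - 16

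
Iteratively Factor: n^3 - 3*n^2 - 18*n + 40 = (n + 4)*(n^2 - 7*n + 10) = (n - 2)*(n + 4)*(n - 5)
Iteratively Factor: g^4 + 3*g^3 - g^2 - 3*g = (g)*(g^3 + 3*g^2 - g - 3) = g*(g + 1)*(g^2 + 2*g - 3) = g*(g + 1)*(g + 3)*(g - 1)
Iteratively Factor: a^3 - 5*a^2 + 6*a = (a - 2)*(a^2 - 3*a) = a*(a - 2)*(a - 3)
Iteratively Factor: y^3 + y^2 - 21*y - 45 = (y + 3)*(y^2 - 2*y - 15) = (y - 5)*(y + 3)*(y + 3)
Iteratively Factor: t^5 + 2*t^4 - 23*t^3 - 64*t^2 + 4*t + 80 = (t - 1)*(t^4 + 3*t^3 - 20*t^2 - 84*t - 80) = (t - 1)*(t + 4)*(t^3 - t^2 - 16*t - 20) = (t - 5)*(t - 1)*(t + 4)*(t^2 + 4*t + 4) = (t - 5)*(t - 1)*(t + 2)*(t + 4)*(t + 2)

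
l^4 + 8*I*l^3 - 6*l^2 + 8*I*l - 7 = (l - I)*(l + I)^2*(l + 7*I)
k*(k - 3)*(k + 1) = k^3 - 2*k^2 - 3*k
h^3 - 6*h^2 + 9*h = h*(h - 3)^2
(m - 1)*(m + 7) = m^2 + 6*m - 7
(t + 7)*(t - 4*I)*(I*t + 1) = I*t^3 + 5*t^2 + 7*I*t^2 + 35*t - 4*I*t - 28*I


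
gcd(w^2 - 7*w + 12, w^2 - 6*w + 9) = w - 3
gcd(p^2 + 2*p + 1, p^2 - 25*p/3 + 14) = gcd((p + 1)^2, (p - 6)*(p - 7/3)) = 1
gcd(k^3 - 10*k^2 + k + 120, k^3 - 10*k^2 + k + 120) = k^3 - 10*k^2 + k + 120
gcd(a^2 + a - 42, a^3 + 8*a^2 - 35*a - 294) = a^2 + a - 42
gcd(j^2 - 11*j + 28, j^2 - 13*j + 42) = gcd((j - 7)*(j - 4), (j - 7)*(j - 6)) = j - 7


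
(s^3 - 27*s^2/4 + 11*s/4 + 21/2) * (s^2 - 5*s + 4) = s^5 - 47*s^4/4 + 81*s^3/2 - 121*s^2/4 - 83*s/2 + 42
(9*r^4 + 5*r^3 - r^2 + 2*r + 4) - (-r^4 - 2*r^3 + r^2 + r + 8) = 10*r^4 + 7*r^3 - 2*r^2 + r - 4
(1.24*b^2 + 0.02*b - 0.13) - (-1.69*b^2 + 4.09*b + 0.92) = 2.93*b^2 - 4.07*b - 1.05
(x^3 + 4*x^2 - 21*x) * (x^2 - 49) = x^5 + 4*x^4 - 70*x^3 - 196*x^2 + 1029*x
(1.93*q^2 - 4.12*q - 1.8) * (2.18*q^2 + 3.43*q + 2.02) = 4.2074*q^4 - 2.3617*q^3 - 14.157*q^2 - 14.4964*q - 3.636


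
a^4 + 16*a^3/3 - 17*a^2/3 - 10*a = a*(a - 5/3)*(a + 1)*(a + 6)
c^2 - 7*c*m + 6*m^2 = (c - 6*m)*(c - m)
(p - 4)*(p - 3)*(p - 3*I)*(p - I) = p^4 - 7*p^3 - 4*I*p^3 + 9*p^2 + 28*I*p^2 + 21*p - 48*I*p - 36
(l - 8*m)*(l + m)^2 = l^3 - 6*l^2*m - 15*l*m^2 - 8*m^3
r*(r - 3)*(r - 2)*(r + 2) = r^4 - 3*r^3 - 4*r^2 + 12*r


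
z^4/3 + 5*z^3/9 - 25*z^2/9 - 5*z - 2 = (z/3 + 1)*(z - 3)*(z + 2/3)*(z + 1)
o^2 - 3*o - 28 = (o - 7)*(o + 4)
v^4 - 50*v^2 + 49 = (v - 7)*(v - 1)*(v + 1)*(v + 7)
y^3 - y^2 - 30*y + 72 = (y - 4)*(y - 3)*(y + 6)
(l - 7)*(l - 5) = l^2 - 12*l + 35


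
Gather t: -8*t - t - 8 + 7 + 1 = -9*t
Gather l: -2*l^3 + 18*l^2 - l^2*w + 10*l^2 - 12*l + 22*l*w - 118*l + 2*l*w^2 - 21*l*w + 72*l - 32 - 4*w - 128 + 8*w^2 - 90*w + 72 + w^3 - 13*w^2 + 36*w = -2*l^3 + l^2*(28 - w) + l*(2*w^2 + w - 58) + w^3 - 5*w^2 - 58*w - 88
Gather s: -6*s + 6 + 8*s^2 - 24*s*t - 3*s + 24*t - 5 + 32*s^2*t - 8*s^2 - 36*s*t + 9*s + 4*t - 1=32*s^2*t - 60*s*t + 28*t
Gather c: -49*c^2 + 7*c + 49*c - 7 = -49*c^2 + 56*c - 7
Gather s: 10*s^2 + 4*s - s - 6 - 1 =10*s^2 + 3*s - 7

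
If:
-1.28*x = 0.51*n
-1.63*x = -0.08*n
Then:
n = 0.00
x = 0.00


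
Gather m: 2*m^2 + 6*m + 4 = 2*m^2 + 6*m + 4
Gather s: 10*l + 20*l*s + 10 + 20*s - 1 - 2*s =10*l + s*(20*l + 18) + 9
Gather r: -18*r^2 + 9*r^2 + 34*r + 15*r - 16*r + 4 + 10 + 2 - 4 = -9*r^2 + 33*r + 12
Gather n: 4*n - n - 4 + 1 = 3*n - 3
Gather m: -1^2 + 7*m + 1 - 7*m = 0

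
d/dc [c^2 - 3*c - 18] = 2*c - 3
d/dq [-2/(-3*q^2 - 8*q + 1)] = 4*(-3*q - 4)/(3*q^2 + 8*q - 1)^2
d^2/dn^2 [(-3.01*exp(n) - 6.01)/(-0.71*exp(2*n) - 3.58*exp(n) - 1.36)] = (1.517341*exp(4*n) + 4.46774600000001*exp(3*n) + 28.389918*exp(2*n) + 39.158452*exp(n) - 23.694192)*exp(n)/(0.357911*exp(6*n) + 5.414034*exp(5*n) + 29.35566*exp(4*n) + 66.6238*exp(3*n) + 56.23056*exp(2*n) + 19.864704*exp(n) + 2.515456)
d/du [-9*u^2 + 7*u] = 7 - 18*u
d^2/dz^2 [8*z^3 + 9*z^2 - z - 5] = 48*z + 18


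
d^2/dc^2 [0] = 0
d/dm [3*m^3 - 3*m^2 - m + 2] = 9*m^2 - 6*m - 1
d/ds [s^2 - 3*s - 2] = 2*s - 3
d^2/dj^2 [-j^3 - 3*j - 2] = -6*j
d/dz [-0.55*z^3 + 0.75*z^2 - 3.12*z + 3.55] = -1.65*z^2 + 1.5*z - 3.12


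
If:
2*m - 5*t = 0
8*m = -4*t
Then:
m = 0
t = 0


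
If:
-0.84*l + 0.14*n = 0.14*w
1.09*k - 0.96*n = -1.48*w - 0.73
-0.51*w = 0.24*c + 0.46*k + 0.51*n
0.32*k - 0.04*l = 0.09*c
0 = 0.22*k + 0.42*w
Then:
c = -1.15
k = -0.31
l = 0.08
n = 0.66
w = 0.16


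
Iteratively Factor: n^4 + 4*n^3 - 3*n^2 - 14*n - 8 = (n - 2)*(n^3 + 6*n^2 + 9*n + 4) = (n - 2)*(n + 1)*(n^2 + 5*n + 4) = (n - 2)*(n + 1)*(n + 4)*(n + 1)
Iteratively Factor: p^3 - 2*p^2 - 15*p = (p + 3)*(p^2 - 5*p) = p*(p + 3)*(p - 5)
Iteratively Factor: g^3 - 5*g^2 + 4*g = (g - 1)*(g^2 - 4*g) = (g - 4)*(g - 1)*(g)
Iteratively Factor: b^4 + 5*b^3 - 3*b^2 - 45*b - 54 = (b + 2)*(b^3 + 3*b^2 - 9*b - 27) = (b + 2)*(b + 3)*(b^2 - 9) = (b + 2)*(b + 3)^2*(b - 3)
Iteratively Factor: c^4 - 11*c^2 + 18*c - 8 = (c - 1)*(c^3 + c^2 - 10*c + 8) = (c - 1)*(c + 4)*(c^2 - 3*c + 2) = (c - 1)^2*(c + 4)*(c - 2)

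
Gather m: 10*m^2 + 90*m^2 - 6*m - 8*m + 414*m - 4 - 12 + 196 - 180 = 100*m^2 + 400*m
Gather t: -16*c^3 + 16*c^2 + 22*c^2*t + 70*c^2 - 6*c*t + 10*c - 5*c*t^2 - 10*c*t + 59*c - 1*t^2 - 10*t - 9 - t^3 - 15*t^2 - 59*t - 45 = -16*c^3 + 86*c^2 + 69*c - t^3 + t^2*(-5*c - 16) + t*(22*c^2 - 16*c - 69) - 54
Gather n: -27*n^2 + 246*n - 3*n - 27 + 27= -27*n^2 + 243*n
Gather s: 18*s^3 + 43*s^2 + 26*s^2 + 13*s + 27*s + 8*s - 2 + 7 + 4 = 18*s^3 + 69*s^2 + 48*s + 9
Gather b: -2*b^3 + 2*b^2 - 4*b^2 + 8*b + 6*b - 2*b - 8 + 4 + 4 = -2*b^3 - 2*b^2 + 12*b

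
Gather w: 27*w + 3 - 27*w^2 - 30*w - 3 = -27*w^2 - 3*w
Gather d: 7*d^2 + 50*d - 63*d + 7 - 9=7*d^2 - 13*d - 2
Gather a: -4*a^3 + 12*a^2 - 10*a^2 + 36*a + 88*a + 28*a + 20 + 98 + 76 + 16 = -4*a^3 + 2*a^2 + 152*a + 210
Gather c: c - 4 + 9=c + 5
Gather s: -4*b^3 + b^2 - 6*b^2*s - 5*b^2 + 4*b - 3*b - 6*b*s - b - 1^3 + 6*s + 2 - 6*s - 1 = -4*b^3 - 4*b^2 + s*(-6*b^2 - 6*b)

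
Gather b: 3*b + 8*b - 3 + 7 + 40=11*b + 44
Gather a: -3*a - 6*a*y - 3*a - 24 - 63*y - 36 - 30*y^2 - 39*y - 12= a*(-6*y - 6) - 30*y^2 - 102*y - 72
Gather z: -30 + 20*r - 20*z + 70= 20*r - 20*z + 40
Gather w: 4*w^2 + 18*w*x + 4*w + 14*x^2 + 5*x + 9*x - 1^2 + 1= 4*w^2 + w*(18*x + 4) + 14*x^2 + 14*x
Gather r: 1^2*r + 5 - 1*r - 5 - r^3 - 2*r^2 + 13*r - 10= -r^3 - 2*r^2 + 13*r - 10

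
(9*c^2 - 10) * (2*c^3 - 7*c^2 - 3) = 18*c^5 - 63*c^4 - 20*c^3 + 43*c^2 + 30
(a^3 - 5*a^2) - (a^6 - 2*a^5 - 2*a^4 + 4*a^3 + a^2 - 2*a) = -a^6 + 2*a^5 + 2*a^4 - 3*a^3 - 6*a^2 + 2*a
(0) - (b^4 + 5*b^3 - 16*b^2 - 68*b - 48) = -b^4 - 5*b^3 + 16*b^2 + 68*b + 48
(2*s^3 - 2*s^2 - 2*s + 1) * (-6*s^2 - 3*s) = -12*s^5 + 6*s^4 + 18*s^3 - 3*s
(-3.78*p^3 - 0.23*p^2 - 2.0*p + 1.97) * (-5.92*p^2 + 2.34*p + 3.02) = 22.3776*p^5 - 7.4836*p^4 - 0.113799999999999*p^3 - 17.037*p^2 - 1.4302*p + 5.9494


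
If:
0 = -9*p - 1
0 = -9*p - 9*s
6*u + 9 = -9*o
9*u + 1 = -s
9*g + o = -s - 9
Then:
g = -1991/2187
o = -223/243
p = -1/9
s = 1/9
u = -10/81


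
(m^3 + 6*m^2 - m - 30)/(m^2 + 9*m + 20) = (m^2 + m - 6)/(m + 4)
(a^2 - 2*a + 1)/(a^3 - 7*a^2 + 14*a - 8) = (a - 1)/(a^2 - 6*a + 8)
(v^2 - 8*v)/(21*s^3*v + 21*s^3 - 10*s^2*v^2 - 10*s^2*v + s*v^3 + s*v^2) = v*(v - 8)/(s*(21*s^2*v + 21*s^2 - 10*s*v^2 - 10*s*v + v^3 + v^2))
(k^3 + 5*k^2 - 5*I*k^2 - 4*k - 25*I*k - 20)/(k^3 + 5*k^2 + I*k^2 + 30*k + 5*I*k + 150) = (k^2 - 5*I*k - 4)/(k^2 + I*k + 30)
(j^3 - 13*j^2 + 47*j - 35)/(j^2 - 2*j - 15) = (j^2 - 8*j + 7)/(j + 3)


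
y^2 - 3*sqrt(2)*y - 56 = (y - 7*sqrt(2))*(y + 4*sqrt(2))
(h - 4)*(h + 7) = h^2 + 3*h - 28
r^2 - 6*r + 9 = (r - 3)^2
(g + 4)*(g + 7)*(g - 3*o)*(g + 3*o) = g^4 + 11*g^3 - 9*g^2*o^2 + 28*g^2 - 99*g*o^2 - 252*o^2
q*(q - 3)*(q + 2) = q^3 - q^2 - 6*q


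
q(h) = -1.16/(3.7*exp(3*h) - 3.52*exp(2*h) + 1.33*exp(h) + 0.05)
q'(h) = -1.16*(-11.1*exp(3*h) + 7.04*exp(2*h) - 1.33*exp(h))/(3.7*exp(3*h) - 3.52*exp(2*h) + 1.33*exp(h) + 0.05)^2 = (12.876*exp(2*h) - 8.1664*exp(h) + 1.5428)*exp(h)/(3.7*exp(3*h) - 3.52*exp(2*h) + 1.33*exp(h) + 0.05)^2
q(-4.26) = -17.04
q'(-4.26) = 4.36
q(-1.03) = -4.74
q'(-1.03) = 1.60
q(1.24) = -0.01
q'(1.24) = 0.03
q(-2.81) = -9.82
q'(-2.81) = 4.74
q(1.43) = -0.01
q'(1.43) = 0.02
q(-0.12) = -1.11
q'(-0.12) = 3.62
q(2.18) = -0.00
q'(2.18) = 0.00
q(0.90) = -0.03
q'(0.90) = 0.11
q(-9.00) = -23.12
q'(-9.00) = 0.08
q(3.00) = 0.00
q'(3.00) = 0.00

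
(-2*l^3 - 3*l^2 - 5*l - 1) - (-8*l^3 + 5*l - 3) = 6*l^3 - 3*l^2 - 10*l + 2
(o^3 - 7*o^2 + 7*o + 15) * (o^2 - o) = o^5 - 8*o^4 + 14*o^3 + 8*o^2 - 15*o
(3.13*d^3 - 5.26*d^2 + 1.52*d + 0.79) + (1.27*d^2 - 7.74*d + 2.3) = 3.13*d^3 - 3.99*d^2 - 6.22*d + 3.09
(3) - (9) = -6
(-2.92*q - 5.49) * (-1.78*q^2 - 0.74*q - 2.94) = 5.1976*q^3 + 11.933*q^2 + 12.6474*q + 16.1406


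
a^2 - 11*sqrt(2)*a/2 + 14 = (a - 7*sqrt(2)/2)*(a - 2*sqrt(2))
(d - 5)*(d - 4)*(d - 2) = d^3 - 11*d^2 + 38*d - 40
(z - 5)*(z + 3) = z^2 - 2*z - 15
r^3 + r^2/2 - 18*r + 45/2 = (r - 3)*(r - 3/2)*(r + 5)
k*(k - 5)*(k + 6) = k^3 + k^2 - 30*k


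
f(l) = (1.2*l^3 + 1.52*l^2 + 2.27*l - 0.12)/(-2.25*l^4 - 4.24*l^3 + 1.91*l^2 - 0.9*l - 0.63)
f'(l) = (3.6*l^2 + 3.04*l + 2.27)/(-2.25*l^4 - 4.24*l^3 + 1.91*l^2 - 0.9*l - 0.63) + (1.2*l^3 + 1.52*l^2 + 2.27*l - 0.12)*(9.0*l^3 + 12.72*l^2 - 3.82*l + 0.9)/(-2.25*l^4 - 4.24*l^3 + 1.91*l^2 - 0.9*l - 0.63)^2 = (2.7*l^6 + 6.84*l^5 + 24.0593*l^4 + 16.0096*l^3 - 9.4981*l^2 - 1.4568*l - 1.5381)/(5.0625*l^8 + 19.08*l^7 + 9.3826*l^6 - 12.1468*l^5 + 14.1151*l^4 + 1.9044*l^3 - 1.5966*l^2 + 1.134*l + 0.3969)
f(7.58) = -0.07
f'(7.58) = 0.01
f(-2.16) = -2.52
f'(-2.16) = 17.21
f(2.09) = -0.29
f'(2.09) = 0.18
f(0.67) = -1.16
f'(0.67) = 0.92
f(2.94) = -0.19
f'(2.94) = 0.08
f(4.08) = -0.13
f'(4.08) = 0.04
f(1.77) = -0.37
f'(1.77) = 0.28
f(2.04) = -0.30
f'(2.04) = 0.20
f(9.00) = -0.06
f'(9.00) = 0.01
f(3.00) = -0.19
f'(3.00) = 0.07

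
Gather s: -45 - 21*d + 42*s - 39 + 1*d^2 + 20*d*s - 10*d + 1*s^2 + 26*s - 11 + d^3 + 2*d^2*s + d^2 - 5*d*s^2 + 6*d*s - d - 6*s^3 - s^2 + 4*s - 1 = d^3 + 2*d^2 - 5*d*s^2 - 32*d - 6*s^3 + s*(2*d^2 + 26*d + 72) - 96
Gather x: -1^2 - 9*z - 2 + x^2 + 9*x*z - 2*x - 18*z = x^2 + x*(9*z - 2) - 27*z - 3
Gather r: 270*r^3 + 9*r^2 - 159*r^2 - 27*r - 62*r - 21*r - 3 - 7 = 270*r^3 - 150*r^2 - 110*r - 10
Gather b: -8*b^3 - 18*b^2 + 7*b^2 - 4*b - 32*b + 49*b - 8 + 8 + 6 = -8*b^3 - 11*b^2 + 13*b + 6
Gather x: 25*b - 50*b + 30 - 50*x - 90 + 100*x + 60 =-25*b + 50*x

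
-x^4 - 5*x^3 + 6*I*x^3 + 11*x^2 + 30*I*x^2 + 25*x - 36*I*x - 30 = (x + 6)*(x - 5*I)*(I*x + 1)*(I*x - I)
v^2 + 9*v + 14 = (v + 2)*(v + 7)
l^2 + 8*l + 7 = (l + 1)*(l + 7)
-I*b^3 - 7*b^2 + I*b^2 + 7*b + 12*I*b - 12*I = (b - 4*I)*(b - 3*I)*(-I*b + I)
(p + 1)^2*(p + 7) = p^3 + 9*p^2 + 15*p + 7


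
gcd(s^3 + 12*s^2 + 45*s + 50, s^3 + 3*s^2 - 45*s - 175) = s^2 + 10*s + 25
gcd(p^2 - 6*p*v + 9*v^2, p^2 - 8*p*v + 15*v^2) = p - 3*v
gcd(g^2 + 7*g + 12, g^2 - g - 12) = g + 3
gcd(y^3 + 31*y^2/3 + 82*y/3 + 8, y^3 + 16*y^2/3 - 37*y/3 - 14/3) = y + 1/3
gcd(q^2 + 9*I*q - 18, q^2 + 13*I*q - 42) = q + 6*I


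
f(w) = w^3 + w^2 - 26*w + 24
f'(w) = 3*w^2 + 2*w - 26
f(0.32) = 15.82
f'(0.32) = -25.05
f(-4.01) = 79.86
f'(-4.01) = 14.22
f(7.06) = 242.18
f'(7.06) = 137.65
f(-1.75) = 67.20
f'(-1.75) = -20.31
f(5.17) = 54.50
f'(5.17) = 64.53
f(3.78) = -5.98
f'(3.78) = 24.43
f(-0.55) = 38.44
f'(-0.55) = -26.19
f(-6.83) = -70.38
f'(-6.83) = 100.29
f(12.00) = 1584.00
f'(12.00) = 430.00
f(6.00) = 120.00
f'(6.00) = 94.00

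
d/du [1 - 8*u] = -8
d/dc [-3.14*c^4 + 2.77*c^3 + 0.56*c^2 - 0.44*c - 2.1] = -12.56*c^3 + 8.31*c^2 + 1.12*c - 0.44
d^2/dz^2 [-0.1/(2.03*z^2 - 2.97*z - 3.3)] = (-0.82418*z^2 + 1.20582*z + 0.1*(4.06*z - 2.97)*(8.12*z - 5.94) + 1.3398)/(-2.03*z^2 + 2.97*z + 3.3)^3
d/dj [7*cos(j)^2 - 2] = -7*sin(2*j)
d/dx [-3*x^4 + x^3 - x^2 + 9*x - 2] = -12*x^3 + 3*x^2 - 2*x + 9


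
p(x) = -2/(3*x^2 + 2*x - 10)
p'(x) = -2*(-6*x - 2)/(3*x^2 + 2*x - 10)^2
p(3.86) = -0.05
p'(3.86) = 0.03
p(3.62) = -0.05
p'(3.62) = 0.04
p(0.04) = 0.20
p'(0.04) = 0.05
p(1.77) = -0.68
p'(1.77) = 2.92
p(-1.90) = 0.67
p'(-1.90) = -2.13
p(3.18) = -0.07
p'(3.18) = 0.06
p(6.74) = -0.01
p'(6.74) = 0.00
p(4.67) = -0.03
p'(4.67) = 0.01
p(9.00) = -0.00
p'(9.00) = 0.00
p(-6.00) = -0.02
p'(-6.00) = -0.00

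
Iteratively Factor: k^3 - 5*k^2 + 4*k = (k)*(k^2 - 5*k + 4) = k*(k - 1)*(k - 4)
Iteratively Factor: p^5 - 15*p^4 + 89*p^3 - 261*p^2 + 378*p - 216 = (p - 4)*(p^4 - 11*p^3 + 45*p^2 - 81*p + 54) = (p - 4)*(p - 3)*(p^3 - 8*p^2 + 21*p - 18) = (p - 4)*(p - 3)^2*(p^2 - 5*p + 6) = (p - 4)*(p - 3)^2*(p - 2)*(p - 3)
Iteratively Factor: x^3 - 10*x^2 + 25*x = (x - 5)*(x^2 - 5*x) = (x - 5)^2*(x)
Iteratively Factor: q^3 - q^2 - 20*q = (q)*(q^2 - q - 20) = q*(q - 5)*(q + 4)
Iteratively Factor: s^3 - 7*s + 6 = (s - 2)*(s^2 + 2*s - 3) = (s - 2)*(s - 1)*(s + 3)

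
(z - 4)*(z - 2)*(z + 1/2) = z^3 - 11*z^2/2 + 5*z + 4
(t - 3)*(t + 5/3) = t^2 - 4*t/3 - 5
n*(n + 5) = n^2 + 5*n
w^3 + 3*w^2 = w^2*(w + 3)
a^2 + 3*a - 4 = (a - 1)*(a + 4)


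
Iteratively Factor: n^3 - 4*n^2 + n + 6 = (n - 2)*(n^2 - 2*n - 3) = (n - 2)*(n + 1)*(n - 3)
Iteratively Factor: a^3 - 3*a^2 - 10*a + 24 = (a - 4)*(a^2 + a - 6) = (a - 4)*(a + 3)*(a - 2)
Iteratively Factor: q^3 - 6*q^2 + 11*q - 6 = (q - 2)*(q^2 - 4*q + 3) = (q - 3)*(q - 2)*(q - 1)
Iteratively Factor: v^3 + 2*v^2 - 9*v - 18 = (v + 3)*(v^2 - v - 6) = (v - 3)*(v + 3)*(v + 2)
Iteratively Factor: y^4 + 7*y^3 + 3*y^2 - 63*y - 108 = (y + 3)*(y^3 + 4*y^2 - 9*y - 36) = (y - 3)*(y + 3)*(y^2 + 7*y + 12) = (y - 3)*(y + 3)*(y + 4)*(y + 3)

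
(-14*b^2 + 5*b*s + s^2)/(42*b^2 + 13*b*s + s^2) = (-2*b + s)/(6*b + s)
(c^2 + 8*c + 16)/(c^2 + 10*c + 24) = (c + 4)/(c + 6)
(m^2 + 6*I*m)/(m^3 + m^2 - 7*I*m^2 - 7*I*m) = (m + 6*I)/(m^2 + m - 7*I*m - 7*I)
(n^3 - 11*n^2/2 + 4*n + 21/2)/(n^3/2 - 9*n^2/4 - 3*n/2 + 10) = 2*(2*n^3 - 11*n^2 + 8*n + 21)/(2*n^3 - 9*n^2 - 6*n + 40)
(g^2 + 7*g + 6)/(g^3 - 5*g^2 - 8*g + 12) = (g^2 + 7*g + 6)/(g^3 - 5*g^2 - 8*g + 12)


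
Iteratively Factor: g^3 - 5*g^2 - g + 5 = (g + 1)*(g^2 - 6*g + 5) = (g - 1)*(g + 1)*(g - 5)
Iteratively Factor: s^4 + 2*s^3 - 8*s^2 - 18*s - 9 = (s + 3)*(s^3 - s^2 - 5*s - 3) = (s + 1)*(s + 3)*(s^2 - 2*s - 3) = (s - 3)*(s + 1)*(s + 3)*(s + 1)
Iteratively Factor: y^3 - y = (y)*(y^2 - 1) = y*(y + 1)*(y - 1)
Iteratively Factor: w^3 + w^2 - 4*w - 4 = (w + 2)*(w^2 - w - 2) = (w + 1)*(w + 2)*(w - 2)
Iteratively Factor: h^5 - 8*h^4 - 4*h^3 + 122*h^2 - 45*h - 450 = (h - 5)*(h^4 - 3*h^3 - 19*h^2 + 27*h + 90) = (h - 5)^2*(h^3 + 2*h^2 - 9*h - 18) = (h - 5)^2*(h + 3)*(h^2 - h - 6) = (h - 5)^2*(h + 2)*(h + 3)*(h - 3)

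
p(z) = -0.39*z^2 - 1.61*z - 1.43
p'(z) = -0.78*z - 1.61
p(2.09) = -6.50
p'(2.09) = -3.24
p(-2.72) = 0.06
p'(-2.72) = 0.51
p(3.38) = -11.33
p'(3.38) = -4.25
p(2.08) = -6.47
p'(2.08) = -3.23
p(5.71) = -23.34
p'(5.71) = -6.06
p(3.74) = -12.91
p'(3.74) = -4.53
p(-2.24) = 0.22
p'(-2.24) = 0.14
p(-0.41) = -0.84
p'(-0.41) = -1.29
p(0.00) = -1.43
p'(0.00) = -1.61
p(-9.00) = -18.53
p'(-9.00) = 5.41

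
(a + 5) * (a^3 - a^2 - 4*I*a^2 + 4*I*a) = a^4 + 4*a^3 - 4*I*a^3 - 5*a^2 - 16*I*a^2 + 20*I*a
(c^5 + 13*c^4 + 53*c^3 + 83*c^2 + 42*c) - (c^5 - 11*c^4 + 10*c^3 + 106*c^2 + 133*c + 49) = 24*c^4 + 43*c^3 - 23*c^2 - 91*c - 49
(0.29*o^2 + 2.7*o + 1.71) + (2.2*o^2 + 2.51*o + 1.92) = 2.49*o^2 + 5.21*o + 3.63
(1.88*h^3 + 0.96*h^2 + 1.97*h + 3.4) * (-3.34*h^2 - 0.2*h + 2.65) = -6.2792*h^5 - 3.5824*h^4 - 1.7898*h^3 - 9.206*h^2 + 4.5405*h + 9.01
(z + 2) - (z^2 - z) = -z^2 + 2*z + 2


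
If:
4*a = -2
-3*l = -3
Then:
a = -1/2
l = 1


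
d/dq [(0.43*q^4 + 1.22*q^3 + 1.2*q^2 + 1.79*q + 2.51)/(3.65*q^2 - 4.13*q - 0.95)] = (3.139*q^5 - 0.874699999999999*q^4 - 11.7112*q^3 - 14.9665*q^2 - 20.603*q + 8.6658)/(13.3225*q^4 - 30.149*q^3 + 10.1219*q^2 + 7.847*q + 0.9025)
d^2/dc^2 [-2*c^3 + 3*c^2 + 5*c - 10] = 6 - 12*c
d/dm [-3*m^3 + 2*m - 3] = 2 - 9*m^2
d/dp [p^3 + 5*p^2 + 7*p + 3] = 3*p^2 + 10*p + 7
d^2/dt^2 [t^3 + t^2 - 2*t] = 6*t + 2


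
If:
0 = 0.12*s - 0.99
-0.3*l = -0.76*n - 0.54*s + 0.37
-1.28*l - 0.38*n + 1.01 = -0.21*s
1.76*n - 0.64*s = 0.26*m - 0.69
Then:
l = 3.35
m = -45.10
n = -4.05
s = 8.25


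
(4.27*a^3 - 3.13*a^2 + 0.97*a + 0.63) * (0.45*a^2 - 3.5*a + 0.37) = 1.9215*a^5 - 16.3535*a^4 + 12.9714*a^3 - 4.2696*a^2 - 1.8461*a + 0.2331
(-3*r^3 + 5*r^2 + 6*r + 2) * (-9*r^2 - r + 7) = 27*r^5 - 42*r^4 - 80*r^3 + 11*r^2 + 40*r + 14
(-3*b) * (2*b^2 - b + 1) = -6*b^3 + 3*b^2 - 3*b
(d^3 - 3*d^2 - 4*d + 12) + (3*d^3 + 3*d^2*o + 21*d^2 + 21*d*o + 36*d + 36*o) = 4*d^3 + 3*d^2*o + 18*d^2 + 21*d*o + 32*d + 36*o + 12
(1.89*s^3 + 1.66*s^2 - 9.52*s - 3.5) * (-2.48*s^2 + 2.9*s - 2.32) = -4.6872*s^5 + 1.3642*s^4 + 24.0388*s^3 - 22.7792*s^2 + 11.9364*s + 8.12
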